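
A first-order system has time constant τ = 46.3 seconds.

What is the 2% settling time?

For first-order system, 2% settling time ≈ 4τ = 4 × 46.3 = 185.2 s.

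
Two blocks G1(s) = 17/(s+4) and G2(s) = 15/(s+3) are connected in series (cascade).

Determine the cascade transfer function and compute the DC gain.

Series: multiply transfer functions. G_eq = 17/(s+4) × 15/(s+3) = 255/((s+4)(s+3)). DC gain = 255/(4×3) = 21.25.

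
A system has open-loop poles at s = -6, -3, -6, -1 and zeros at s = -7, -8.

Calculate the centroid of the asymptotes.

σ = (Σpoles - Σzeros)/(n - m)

σ = (Σpoles - Σzeros)/(n - m) = (-16 - (-15))/(4 - 2) = -1/2 = -0.5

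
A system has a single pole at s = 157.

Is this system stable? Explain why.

Pole at s = 157 is in the right half-plane. Unstable.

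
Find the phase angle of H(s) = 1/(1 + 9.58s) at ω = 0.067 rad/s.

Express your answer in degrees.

Phase = -arctan(ωτ) = -arctan(0.067 × 9.58) = -32.7°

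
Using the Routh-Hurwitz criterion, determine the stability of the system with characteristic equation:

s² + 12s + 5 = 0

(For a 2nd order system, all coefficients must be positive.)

Coefficients: 1, 12, 5. All positive, so system is stable.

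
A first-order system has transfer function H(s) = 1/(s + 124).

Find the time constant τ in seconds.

For H(s) = 1/(s + 1/τ), the pole is at -1/τ = -124, so τ = 1/124 = 0.0081 s.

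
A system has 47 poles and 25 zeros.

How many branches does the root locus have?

Root locus has n branches where n = number of poles = 47.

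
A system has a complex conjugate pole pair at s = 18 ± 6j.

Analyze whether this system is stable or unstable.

Real part of poles is 18 (> 0, right half-plane). Unstable.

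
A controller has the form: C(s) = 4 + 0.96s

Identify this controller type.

This is a Proportional-Derivative (PD) controller.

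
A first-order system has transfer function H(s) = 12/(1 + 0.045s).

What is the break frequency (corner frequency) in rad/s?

Corner frequency = 1/τ = 1/0.045 = 22.222 rad/s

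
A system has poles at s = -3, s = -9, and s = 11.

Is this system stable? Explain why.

Pole(s) at s = 11 are not in the left half-plane. System is unstable.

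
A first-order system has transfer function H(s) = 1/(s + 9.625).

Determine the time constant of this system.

For H(s) = 1/(s + 1/τ), the pole is at -1/τ = -9.625, so τ = 1/9.625 = 0.1039 s.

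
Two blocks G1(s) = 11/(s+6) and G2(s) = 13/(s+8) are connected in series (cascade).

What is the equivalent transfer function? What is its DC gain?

Series: multiply transfer functions. G_eq = 11/(s+6) × 13/(s+8) = 143/((s+6)(s+8)). DC gain = 143/(6×8) = 2.9792.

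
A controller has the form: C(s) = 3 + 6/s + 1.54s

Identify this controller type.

This is a Proportional-Integral-Derivative (PID) controller.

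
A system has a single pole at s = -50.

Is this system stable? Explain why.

Pole at s = -50 is in the left half-plane. Stable.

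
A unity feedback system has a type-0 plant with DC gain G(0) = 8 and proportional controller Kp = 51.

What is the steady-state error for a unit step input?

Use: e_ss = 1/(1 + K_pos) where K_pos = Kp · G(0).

K_pos = Kp · G(0) = 51 × 8 = 408. e_ss = 1/(1 + 408) = 0.0024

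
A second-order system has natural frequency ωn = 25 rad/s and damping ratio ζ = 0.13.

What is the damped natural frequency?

ωd = ωn√(1 - ζ²) = 25√(1 - 0.13²) = 24.79 rad/s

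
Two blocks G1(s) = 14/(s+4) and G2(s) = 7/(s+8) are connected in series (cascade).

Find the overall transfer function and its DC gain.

Series: multiply transfer functions. G_eq = 14/(s+4) × 7/(s+8) = 98/((s+4)(s+8)). DC gain = 98/(4×8) = 3.0625.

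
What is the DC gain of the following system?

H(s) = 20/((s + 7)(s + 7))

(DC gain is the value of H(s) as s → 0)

DC gain = H(0) = 20/(7 × 7) = 20/49 = 0.4082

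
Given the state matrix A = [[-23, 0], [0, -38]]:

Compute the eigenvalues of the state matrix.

For diagonal matrix, eigenvalues are diagonal entries: λ₁ = -23, λ₂ = -38.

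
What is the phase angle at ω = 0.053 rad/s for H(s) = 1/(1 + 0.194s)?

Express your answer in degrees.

Phase = -arctan(ωτ) = -arctan(0.053 × 0.194) = -0.6°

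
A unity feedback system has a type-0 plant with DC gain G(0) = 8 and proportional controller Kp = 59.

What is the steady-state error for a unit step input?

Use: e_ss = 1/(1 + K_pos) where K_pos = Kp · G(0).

K_pos = Kp · G(0) = 59 × 8 = 472. e_ss = 1/(1 + 472) = 0.0021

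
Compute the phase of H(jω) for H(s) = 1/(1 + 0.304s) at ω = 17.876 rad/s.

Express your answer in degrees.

Phase = -arctan(ωτ) = -arctan(17.876 × 0.304) = -79.6°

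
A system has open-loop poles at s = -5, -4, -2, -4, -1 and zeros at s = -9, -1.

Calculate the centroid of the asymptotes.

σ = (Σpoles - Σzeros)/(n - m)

σ = (Σpoles - Σzeros)/(n - m) = (-16 - (-10))/(5 - 2) = -6/3 = -2.0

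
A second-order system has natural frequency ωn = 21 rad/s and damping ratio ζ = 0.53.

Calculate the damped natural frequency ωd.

ωd = ωn√(1 - ζ²) = 21√(1 - 0.53²) = 17.81 rad/s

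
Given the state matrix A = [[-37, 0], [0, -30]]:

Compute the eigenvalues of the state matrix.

For diagonal matrix, eigenvalues are diagonal entries: λ₁ = -37, λ₂ = -30.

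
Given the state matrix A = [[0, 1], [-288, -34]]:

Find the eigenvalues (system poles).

det(A - λI) = λ² - (-34)λ + 288 = (λ - (-18))(λ - (-16)). Eigenvalues: -18, -16.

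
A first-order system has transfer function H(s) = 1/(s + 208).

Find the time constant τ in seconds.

For H(s) = 1/(s + 1/τ), the pole is at -1/τ = -208, so τ = 1/208 = 0.0048 s.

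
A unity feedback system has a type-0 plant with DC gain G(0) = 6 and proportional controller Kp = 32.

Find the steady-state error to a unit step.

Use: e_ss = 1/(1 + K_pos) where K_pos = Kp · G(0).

K_pos = Kp · G(0) = 32 × 6 = 192. e_ss = 1/(1 + 192) = 0.0052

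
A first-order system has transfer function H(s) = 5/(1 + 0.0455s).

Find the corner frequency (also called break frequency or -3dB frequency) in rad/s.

Corner frequency = 1/τ = 1/0.0455 = 21.978 rad/s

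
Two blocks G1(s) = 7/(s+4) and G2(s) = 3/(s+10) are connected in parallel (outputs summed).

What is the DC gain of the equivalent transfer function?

Parallel: G_eq = G1 + G2. DC gain = G1(0) + G2(0) = 7/4 + 3/10 = 1.75 + 0.3 = 2.05.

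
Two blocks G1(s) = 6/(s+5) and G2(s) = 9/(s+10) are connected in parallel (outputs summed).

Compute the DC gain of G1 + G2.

Parallel: G_eq = G1 + G2. DC gain = G1(0) + G2(0) = 6/5 + 9/10 = 1.2 + 0.9 = 2.1.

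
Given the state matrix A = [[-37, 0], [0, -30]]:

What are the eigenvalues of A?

For diagonal matrix, eigenvalues are diagonal entries: λ₁ = -37, λ₂ = -30.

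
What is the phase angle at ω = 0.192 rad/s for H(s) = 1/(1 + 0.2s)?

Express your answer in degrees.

Phase = -arctan(ωτ) = -arctan(0.192 × 0.2) = -2.2°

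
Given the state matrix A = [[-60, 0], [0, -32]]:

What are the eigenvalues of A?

For diagonal matrix, eigenvalues are diagonal entries: λ₁ = -60, λ₂ = -32.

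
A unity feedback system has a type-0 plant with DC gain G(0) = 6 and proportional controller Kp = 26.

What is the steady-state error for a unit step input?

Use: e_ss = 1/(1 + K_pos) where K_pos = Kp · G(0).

K_pos = Kp · G(0) = 26 × 6 = 156. e_ss = 1/(1 + 156) = 0.0064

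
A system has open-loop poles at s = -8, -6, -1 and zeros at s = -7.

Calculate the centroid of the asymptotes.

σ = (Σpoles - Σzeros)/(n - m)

σ = (Σpoles - Σzeros)/(n - m) = (-15 - (-7))/(3 - 1) = -8/2 = -4.0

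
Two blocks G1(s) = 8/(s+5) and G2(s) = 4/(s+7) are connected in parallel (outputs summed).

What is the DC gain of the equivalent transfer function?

Parallel: G_eq = G1 + G2. DC gain = G1(0) + G2(0) = 8/5 + 4/7 = 1.6 + 0.5714 = 2.1714.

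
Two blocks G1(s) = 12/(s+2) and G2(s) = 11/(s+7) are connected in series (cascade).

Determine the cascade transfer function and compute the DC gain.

Series: multiply transfer functions. G_eq = 12/(s+2) × 11/(s+7) = 132/((s+2)(s+7)). DC gain = 132/(2×7) = 9.4286.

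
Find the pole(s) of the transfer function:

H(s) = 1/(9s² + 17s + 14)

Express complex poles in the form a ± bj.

Discriminant = 17² - 4×9×14 = 289 - 504 = -215 < 0, so the poles are a complex conjugate pair s = (-17 ± j√215)/(2×9). Real part = -17/(2×9) = -17/18 ≈ -0.9444; imaginary part = ±√215/(2×9) ≈ 0.8146. Poles: s = -0.9444 ± 0.8146j.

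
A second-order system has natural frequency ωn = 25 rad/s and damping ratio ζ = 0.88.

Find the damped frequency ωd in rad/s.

ωd = ωn√(1 - ζ²) = 25√(1 - 0.88²) = 11.87 rad/s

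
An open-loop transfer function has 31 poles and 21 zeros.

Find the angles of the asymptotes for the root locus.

n - m = 31 - 21 = 10. Angles: θk = (2k + 1)·180°/10 = 18°, 54°, 90°, 126°, 162°, 198°, 234°, 270°, 306°, 342°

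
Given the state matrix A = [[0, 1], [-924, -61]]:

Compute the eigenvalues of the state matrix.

det(A - λI) = λ² - (-61)λ + 924 = (λ - (-28))(λ - (-33)). Eigenvalues: -28, -33.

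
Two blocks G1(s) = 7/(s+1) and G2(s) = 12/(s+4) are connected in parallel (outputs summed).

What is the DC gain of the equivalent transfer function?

Parallel: G_eq = G1 + G2. DC gain = G1(0) + G2(0) = 7/1 + 12/4 = 7 + 3 = 10.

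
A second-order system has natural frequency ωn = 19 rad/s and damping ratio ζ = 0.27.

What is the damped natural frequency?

ωd = ωn√(1 - ζ²) = 19√(1 - 0.27²) = 18.29 rad/s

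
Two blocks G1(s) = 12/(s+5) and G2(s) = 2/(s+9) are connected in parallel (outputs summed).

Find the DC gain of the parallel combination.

Parallel: G_eq = G1 + G2. DC gain = G1(0) + G2(0) = 12/5 + 2/9 = 2.4 + 0.2222 = 2.6222.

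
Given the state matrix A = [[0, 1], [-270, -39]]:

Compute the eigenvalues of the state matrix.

det(A - λI) = λ² - (-39)λ + 270 = (λ - (-30))(λ - (-9)). Eigenvalues: -30, -9.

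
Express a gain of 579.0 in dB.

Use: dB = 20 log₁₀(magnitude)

dB = 20 log₁₀(579.0) = 55.3 dB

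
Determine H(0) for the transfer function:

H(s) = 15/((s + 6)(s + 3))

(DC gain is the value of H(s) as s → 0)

DC gain = H(0) = 15/(6 × 3) = 15/18 = 0.8333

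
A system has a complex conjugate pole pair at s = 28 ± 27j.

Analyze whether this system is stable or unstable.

Real part of poles is 28 (> 0, right half-plane). Unstable.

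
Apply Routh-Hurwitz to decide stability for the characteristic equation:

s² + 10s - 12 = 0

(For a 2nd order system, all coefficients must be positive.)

Coefficients: 1, 10, -12. c=-12 not positive, so system is unstable.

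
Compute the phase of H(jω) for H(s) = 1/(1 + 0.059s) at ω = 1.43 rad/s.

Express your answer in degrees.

Phase = -arctan(ωτ) = -arctan(1.43 × 0.059) = -4.8°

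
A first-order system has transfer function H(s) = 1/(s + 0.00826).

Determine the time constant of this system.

For H(s) = 1/(s + 1/τ), the pole is at -1/τ = -0.00826, so τ = 1/0.00826 = 121.1 s.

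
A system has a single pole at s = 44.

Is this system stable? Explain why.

Pole at s = 44 is in the right half-plane. Unstable.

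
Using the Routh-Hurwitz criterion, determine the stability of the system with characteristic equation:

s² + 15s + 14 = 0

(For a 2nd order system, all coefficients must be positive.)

Coefficients: 1, 15, 14. All positive, so system is stable.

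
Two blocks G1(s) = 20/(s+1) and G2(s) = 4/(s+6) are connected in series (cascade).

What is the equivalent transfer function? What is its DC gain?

Series: multiply transfer functions. G_eq = 20/(s+1) × 4/(s+6) = 80/((s+1)(s+6)). DC gain = 80/(1×6) = 13.3333.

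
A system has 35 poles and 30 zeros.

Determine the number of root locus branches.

Root locus has n branches where n = number of poles = 35.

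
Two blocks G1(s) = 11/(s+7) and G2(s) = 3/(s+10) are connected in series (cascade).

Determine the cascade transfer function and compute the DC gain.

Series: multiply transfer functions. G_eq = 11/(s+7) × 3/(s+10) = 33/((s+7)(s+10)). DC gain = 33/(7×10) = 0.4714.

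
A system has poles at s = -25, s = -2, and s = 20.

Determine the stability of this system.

Pole(s) at s = 20 are not in the left half-plane. System is unstable.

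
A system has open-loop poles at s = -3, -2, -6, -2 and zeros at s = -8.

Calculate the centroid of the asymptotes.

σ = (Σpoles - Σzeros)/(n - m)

σ = (Σpoles - Σzeros)/(n - m) = (-13 - (-8))/(4 - 1) = -5/3 = -1.67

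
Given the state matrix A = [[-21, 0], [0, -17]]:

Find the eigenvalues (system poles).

For diagonal matrix, eigenvalues are diagonal entries: λ₁ = -21, λ₂ = -17.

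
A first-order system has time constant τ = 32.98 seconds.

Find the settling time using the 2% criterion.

For first-order system, 2% settling time ≈ 4τ = 4 × 32.98 = 131.92 s.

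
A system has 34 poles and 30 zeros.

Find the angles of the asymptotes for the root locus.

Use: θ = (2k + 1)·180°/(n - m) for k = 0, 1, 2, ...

n - m = 34 - 30 = 4. Angles: θk = (2k + 1)·180°/4 = 45°, 135°, 225°, 315°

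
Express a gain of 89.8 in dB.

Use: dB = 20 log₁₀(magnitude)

dB = 20 log₁₀(89.8) = 39.1 dB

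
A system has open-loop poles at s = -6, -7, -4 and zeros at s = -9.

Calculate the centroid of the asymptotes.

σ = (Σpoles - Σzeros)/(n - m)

σ = (Σpoles - Σzeros)/(n - m) = (-17 - (-9))/(3 - 1) = -8/2 = -4.0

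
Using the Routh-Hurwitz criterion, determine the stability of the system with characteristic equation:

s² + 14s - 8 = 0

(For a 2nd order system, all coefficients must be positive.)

Coefficients: 1, 14, -8. c=-8 not positive, so system is unstable.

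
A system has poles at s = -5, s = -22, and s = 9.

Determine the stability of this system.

Pole(s) at s = 9 are not in the left half-plane. System is unstable.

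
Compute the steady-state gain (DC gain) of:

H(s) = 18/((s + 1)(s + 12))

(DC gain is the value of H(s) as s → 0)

DC gain = H(0) = 18/(1 × 12) = 18/12 = 1.5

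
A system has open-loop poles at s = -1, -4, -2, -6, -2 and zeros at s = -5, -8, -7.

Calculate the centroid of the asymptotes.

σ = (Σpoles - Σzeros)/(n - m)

σ = (Σpoles - Σzeros)/(n - m) = (-15 - (-20))/(5 - 3) = 5/2 = 2.5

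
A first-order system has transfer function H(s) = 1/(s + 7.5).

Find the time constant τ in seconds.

For H(s) = 1/(s + 1/τ), the pole is at -1/τ = -7.5, so τ = 1/7.5 = 0.1333 s.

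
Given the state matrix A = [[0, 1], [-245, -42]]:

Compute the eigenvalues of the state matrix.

det(A - λI) = λ² - (-42)λ + 245 = (λ - (-7))(λ - (-35)). Eigenvalues: -7, -35.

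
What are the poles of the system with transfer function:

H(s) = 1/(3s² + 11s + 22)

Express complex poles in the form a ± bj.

Discriminant = 11² - 4×3×22 = 121 - 264 = -143 < 0, so the poles are a complex conjugate pair s = (-11 ± j√143)/(2×3). Real part = -11/(2×3) = -11/6 ≈ -1.8333; imaginary part = ±√143/(2×3) ≈ 1.9930. Poles: s = -1.8333 ± 1.9930j.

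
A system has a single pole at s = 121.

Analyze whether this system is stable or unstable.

Pole at s = 121 is in the right half-plane. Unstable.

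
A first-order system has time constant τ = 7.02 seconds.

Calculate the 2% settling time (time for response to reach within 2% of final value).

For first-order system, 2% settling time ≈ 4τ = 4 × 7.02 = 28.08 s.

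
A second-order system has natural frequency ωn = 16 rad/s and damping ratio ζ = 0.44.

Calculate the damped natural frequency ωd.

ωd = ωn√(1 - ζ²) = 16√(1 - 0.44²) = 14.37 rad/s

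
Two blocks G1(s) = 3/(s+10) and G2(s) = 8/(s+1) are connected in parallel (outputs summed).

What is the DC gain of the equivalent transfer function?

Parallel: G_eq = G1 + G2. DC gain = G1(0) + G2(0) = 3/10 + 8/1 = 0.3 + 8 = 8.3.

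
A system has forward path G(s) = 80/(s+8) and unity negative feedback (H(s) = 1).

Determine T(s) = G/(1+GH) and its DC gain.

T(s) = G/(1+GH) = [80/(s+8)] / [1 + 80/(s+8)] = 80/(s+8+80) = 80/(s+88). DC gain = 80/88 = 0.9091.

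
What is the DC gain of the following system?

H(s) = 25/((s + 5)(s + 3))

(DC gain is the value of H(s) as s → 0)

DC gain = H(0) = 25/(5 × 3) = 25/15 = 1.6667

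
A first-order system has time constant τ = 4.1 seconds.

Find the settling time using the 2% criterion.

For first-order system, 2% settling time ≈ 4τ = 4 × 4.1 = 16.4 s.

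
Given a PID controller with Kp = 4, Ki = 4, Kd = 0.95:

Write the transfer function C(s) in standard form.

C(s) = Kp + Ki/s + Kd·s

Substituting values: C(s) = 4 + 4/s + 0.95s = (0.95s² + 4s + 4)/s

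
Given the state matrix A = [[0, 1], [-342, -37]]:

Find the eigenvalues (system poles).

det(A - λI) = λ² - (-37)λ + 342 = (λ - (-19))(λ - (-18)). Eigenvalues: -19, -18.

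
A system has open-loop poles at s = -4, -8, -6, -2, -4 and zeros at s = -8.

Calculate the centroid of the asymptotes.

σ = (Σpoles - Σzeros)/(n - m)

σ = (Σpoles - Σzeros)/(n - m) = (-24 - (-8))/(5 - 1) = -16/4 = -4.0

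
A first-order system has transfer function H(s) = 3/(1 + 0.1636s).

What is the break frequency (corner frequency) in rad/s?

Corner frequency = 1/τ = 1/0.1636 = 6.112 rad/s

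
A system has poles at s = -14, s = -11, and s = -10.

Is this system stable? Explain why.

All poles are in the left half-plane. System is stable.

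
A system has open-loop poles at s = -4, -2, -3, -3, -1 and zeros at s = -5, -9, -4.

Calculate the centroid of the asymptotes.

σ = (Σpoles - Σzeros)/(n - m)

σ = (Σpoles - Σzeros)/(n - m) = (-13 - (-18))/(5 - 3) = 5/2 = 2.5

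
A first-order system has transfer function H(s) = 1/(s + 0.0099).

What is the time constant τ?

For H(s) = 1/(s + 1/τ), the pole is at -1/τ = -0.0099, so τ = 1/0.0099 = 101 s.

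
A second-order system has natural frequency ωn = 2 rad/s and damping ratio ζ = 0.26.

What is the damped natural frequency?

ωd = ωn√(1 - ζ²) = 2√(1 - 0.26²) = 1.93 rad/s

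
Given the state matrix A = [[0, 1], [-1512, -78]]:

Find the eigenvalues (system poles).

det(A - λI) = λ² - (-78)λ + 1512 = (λ - (-42))(λ - (-36)). Eigenvalues: -42, -36.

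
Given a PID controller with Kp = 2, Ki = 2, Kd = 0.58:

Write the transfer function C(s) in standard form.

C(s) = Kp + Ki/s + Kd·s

Substituting values: C(s) = 2 + 2/s + 0.58s = (0.58s² + 2s + 2)/s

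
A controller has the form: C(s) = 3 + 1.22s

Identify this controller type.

This is a Proportional-Derivative (PD) controller.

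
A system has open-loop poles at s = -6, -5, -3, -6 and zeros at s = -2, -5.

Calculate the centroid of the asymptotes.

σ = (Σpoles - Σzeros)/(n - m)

σ = (Σpoles - Σzeros)/(n - m) = (-20 - (-7))/(4 - 2) = -13/2 = -6.5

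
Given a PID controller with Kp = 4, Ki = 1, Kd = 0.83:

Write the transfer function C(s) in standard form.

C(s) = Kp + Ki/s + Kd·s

Substituting values: C(s) = 4 + 1/s + 0.83s = (0.83s² + 4s + 1)/s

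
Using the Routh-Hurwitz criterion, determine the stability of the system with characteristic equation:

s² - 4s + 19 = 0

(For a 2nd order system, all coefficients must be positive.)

Coefficients: 1, -4, 19. b=-4 not positive, so system is unstable.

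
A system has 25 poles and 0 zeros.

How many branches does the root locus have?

Root locus has n branches where n = number of poles = 25.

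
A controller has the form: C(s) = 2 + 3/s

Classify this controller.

This is a Proportional-Integral (PI) controller.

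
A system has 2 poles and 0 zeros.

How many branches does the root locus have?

Root locus has n branches where n = number of poles = 2.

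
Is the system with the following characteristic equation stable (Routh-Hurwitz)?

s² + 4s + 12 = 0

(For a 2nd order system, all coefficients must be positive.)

Coefficients: 1, 4, 12. All positive, so system is stable.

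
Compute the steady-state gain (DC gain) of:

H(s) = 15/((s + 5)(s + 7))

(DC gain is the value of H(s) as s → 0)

DC gain = H(0) = 15/(5 × 7) = 15/35 = 0.4286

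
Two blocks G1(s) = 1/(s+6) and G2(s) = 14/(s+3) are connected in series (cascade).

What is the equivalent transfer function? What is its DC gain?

Series: multiply transfer functions. G_eq = 1/(s+6) × 14/(s+3) = 14/((s+6)(s+3)). DC gain = 14/(6×3) = 0.7778.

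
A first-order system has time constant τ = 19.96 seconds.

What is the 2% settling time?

For first-order system, 2% settling time ≈ 4τ = 4 × 19.96 = 79.84 s.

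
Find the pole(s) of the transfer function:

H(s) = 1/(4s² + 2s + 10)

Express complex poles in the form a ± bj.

Discriminant = 2² - 4×4×10 = 4 - 160 = -156 < 0, so the poles are a complex conjugate pair s = (-2 ± j√156)/(2×4). Real part = -2/(2×4) = -2/8 = -0.25; imaginary part = ±√156/(2×4) ≈ 1.5612. Poles: s = -0.25 ± 1.5612j.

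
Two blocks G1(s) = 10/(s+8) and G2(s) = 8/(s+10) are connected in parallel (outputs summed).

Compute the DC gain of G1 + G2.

Parallel: G_eq = G1 + G2. DC gain = G1(0) + G2(0) = 10/8 + 8/10 = 1.25 + 0.8 = 2.05.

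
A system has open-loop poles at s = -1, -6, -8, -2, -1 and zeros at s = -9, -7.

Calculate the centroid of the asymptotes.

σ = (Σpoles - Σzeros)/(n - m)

σ = (Σpoles - Σzeros)/(n - m) = (-18 - (-16))/(5 - 2) = -2/3 = -0.67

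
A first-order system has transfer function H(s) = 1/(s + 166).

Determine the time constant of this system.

For H(s) = 1/(s + 1/τ), the pole is at -1/τ = -166, so τ = 1/166 = 0.0060 s.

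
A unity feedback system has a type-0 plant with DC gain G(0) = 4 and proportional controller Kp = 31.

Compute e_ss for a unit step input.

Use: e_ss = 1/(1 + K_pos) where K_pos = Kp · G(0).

K_pos = Kp · G(0) = 31 × 4 = 124. e_ss = 1/(1 + 124) = 0.008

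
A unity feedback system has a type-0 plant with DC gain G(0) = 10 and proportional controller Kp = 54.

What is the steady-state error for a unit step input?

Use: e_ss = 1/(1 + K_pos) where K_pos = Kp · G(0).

K_pos = Kp · G(0) = 54 × 10 = 540. e_ss = 1/(1 + 540) = 0.0018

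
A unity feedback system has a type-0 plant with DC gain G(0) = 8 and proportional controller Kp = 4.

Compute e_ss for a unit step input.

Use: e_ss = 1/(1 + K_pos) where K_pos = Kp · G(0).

K_pos = Kp · G(0) = 4 × 8 = 32. e_ss = 1/(1 + 32) = 0.0303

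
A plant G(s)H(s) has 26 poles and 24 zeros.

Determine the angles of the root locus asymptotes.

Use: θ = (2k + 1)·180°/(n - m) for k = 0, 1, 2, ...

n - m = 26 - 24 = 2. Angles: θk = (2k + 1)·180°/2 = 90°, 270°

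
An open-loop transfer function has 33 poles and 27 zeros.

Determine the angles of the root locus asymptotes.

n - m = 33 - 27 = 6. Angles: θk = (2k + 1)·180°/6 = 30°, 90°, 150°, 210°, 270°, 330°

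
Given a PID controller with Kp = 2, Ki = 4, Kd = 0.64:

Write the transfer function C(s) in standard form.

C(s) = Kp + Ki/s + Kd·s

Substituting values: C(s) = 2 + 4/s + 0.64s = (0.64s² + 2s + 4)/s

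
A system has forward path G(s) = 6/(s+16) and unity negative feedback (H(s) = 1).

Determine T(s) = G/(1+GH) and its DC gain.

T(s) = G/(1+GH) = [6/(s+16)] / [1 + 6/(s+16)] = 6/(s+16+6) = 6/(s+22). DC gain = 6/22 = 0.2727.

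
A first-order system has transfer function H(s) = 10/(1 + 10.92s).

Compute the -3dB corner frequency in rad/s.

Corner frequency = 1/τ = 1/10.92 = 0.092 rad/s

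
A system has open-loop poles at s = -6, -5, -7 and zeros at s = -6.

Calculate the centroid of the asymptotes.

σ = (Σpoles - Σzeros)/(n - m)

σ = (Σpoles - Σzeros)/(n - m) = (-18 - (-6))/(3 - 1) = -12/2 = -6.0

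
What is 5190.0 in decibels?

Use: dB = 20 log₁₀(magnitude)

dB = 20 log₁₀(5190.0) = 74.3 dB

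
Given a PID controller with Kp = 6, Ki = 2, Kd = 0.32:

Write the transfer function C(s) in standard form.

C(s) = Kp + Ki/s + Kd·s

Substituting values: C(s) = 6 + 2/s + 0.32s = (0.32s² + 6s + 2)/s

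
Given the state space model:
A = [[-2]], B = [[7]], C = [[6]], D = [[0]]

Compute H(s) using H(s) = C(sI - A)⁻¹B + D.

(sI - A)⁻¹ = 1/(s + 2). H(s) = 6 × 7/(s + 2) + 0 = 42/(s + 2).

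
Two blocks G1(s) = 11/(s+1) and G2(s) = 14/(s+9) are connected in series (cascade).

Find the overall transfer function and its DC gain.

Series: multiply transfer functions. G_eq = 11/(s+1) × 14/(s+9) = 154/((s+1)(s+9)). DC gain = 154/(1×9) = 17.1111.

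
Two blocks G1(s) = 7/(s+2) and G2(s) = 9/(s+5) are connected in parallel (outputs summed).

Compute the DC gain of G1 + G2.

Parallel: G_eq = G1 + G2. DC gain = G1(0) + G2(0) = 7/2 + 9/5 = 3.5 + 1.8 = 5.3.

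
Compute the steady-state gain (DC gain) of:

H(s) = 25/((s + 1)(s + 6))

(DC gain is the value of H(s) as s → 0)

DC gain = H(0) = 25/(1 × 6) = 25/6 = 4.1667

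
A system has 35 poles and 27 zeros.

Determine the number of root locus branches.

Root locus has n branches where n = number of poles = 35.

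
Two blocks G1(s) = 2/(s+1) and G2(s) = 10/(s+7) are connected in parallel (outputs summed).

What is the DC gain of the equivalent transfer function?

Parallel: G_eq = G1 + G2. DC gain = G1(0) + G2(0) = 2/1 + 10/7 = 2 + 1.4286 = 3.4286.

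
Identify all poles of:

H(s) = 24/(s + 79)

Pole is where denominator = 0: s + 79 = 0, so s = -79.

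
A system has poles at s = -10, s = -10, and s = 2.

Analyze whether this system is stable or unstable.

Pole(s) at s = 2 are not in the left half-plane. System is unstable.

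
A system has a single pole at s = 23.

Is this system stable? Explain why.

Pole at s = 23 is in the right half-plane. Unstable.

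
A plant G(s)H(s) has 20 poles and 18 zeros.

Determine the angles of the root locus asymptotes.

n - m = 20 - 18 = 2. Angles: θk = (2k + 1)·180°/2 = 90°, 270°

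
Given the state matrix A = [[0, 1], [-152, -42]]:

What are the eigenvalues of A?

det(A - λI) = λ² - (-42)λ + 152 = (λ - (-4))(λ - (-38)). Eigenvalues: -4, -38.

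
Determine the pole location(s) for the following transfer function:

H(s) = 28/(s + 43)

Pole is where denominator = 0: s + 43 = 0, so s = -43.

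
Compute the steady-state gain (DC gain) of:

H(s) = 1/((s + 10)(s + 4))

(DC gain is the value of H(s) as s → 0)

DC gain = H(0) = 1/(10 × 4) = 1/40 = 0.025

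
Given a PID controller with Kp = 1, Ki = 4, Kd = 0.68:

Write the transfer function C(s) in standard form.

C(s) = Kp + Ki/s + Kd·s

Substituting values: C(s) = 1 + 4/s + 0.68s = (0.68s² + s + 4)/s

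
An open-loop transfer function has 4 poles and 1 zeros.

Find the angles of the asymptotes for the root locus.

n - m = 4 - 1 = 3. Angles: θk = (2k + 1)·180°/3 = 60°, 180°, 300°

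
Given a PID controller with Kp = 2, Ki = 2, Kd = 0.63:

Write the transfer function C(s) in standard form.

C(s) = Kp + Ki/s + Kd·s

Substituting values: C(s) = 2 + 2/s + 0.63s = (0.63s² + 2s + 2)/s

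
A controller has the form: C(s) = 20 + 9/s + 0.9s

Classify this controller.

This is a Proportional-Integral-Derivative (PID) controller.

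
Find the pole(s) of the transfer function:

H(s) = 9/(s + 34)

Pole is where denominator = 0: s + 34 = 0, so s = -34.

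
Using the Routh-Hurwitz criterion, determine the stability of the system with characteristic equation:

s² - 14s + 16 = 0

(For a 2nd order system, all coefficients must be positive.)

Coefficients: 1, -14, 16. b=-14 not positive, so system is unstable.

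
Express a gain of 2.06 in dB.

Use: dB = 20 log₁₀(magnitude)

dB = 20 log₁₀(2.06) = 6.3 dB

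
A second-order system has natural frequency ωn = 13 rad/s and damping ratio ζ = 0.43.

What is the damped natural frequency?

ωd = ωn√(1 - ζ²) = 13√(1 - 0.43²) = 11.74 rad/s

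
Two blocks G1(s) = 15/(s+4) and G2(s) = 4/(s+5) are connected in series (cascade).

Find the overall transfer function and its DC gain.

Series: multiply transfer functions. G_eq = 15/(s+4) × 4/(s+5) = 60/((s+4)(s+5)). DC gain = 60/(4×5) = 3.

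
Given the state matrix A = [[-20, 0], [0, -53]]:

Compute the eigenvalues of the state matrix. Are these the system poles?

For diagonal matrix, eigenvalues are diagonal entries: λ₁ = -20, λ₂ = -53. Eigenvalues of A = system poles.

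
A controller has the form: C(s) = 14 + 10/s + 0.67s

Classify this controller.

This is a Proportional-Integral-Derivative (PID) controller.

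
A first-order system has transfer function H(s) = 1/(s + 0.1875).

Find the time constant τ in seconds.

For H(s) = 1/(s + 1/τ), the pole is at -1/τ = -0.1875, so τ = 1/0.1875 = 5.3333 s.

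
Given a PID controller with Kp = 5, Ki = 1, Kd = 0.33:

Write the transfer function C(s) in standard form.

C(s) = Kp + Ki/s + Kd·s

Substituting values: C(s) = 5 + 1/s + 0.33s = (0.33s² + 5s + 1)/s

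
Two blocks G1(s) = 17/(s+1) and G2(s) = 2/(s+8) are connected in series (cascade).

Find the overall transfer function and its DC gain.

Series: multiply transfer functions. G_eq = 17/(s+1) × 2/(s+8) = 34/((s+1)(s+8)). DC gain = 34/(1×8) = 4.25.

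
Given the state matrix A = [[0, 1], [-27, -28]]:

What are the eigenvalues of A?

det(A - λI) = λ² - (-28)λ + 27 = (λ - (-27))(λ - (-1)). Eigenvalues: -27, -1.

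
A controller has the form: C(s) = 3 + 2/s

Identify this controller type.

This is a Proportional-Integral (PI) controller.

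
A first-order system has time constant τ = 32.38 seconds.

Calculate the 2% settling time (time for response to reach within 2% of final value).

For first-order system, 2% settling time ≈ 4τ = 4 × 32.38 = 129.52 s.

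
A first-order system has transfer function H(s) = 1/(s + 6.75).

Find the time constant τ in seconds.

For H(s) = 1/(s + 1/τ), the pole is at -1/τ = -6.75, so τ = 1/6.75 = 0.1481 s.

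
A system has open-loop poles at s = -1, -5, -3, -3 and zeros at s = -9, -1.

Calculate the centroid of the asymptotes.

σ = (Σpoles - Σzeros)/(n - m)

σ = (Σpoles - Σzeros)/(n - m) = (-12 - (-10))/(4 - 2) = -2/2 = -1.0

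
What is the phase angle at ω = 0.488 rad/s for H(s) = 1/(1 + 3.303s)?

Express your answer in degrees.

Phase = -arctan(ωτ) = -arctan(0.488 × 3.303) = -58.2°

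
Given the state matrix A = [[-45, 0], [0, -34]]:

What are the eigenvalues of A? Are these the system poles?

For diagonal matrix, eigenvalues are diagonal entries: λ₁ = -45, λ₂ = -34. Eigenvalues of A = system poles.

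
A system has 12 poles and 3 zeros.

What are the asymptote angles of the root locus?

n - m = 12 - 3 = 9. Angles: θk = (2k + 1)·180°/9 = 20°, 60°, 100°, 140°, 180°, 220°, 260°, 300°, 340°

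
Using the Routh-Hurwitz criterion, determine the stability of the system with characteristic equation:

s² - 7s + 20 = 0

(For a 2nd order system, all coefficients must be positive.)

Coefficients: 1, -7, 20. b=-7 not positive, so system is unstable.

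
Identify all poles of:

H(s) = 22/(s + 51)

Pole is where denominator = 0: s + 51 = 0, so s = -51.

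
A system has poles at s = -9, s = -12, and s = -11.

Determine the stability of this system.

All poles are in the left half-plane. System is stable.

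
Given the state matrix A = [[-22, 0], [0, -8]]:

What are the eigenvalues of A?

For diagonal matrix, eigenvalues are diagonal entries: λ₁ = -22, λ₂ = -8.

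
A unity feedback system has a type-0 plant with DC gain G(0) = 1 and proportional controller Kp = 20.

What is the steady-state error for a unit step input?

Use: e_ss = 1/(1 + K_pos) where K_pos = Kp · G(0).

K_pos = Kp · G(0) = 20 × 1 = 20. e_ss = 1/(1 + 20) = 0.0476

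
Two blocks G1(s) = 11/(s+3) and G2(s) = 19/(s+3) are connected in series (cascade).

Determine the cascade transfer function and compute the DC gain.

Series: multiply transfer functions. G_eq = 11/(s+3) × 19/(s+3) = 209/((s+3)(s+3)). DC gain = 209/(3×3) = 23.2222.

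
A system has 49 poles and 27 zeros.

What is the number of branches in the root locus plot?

Root locus has n branches where n = number of poles = 49.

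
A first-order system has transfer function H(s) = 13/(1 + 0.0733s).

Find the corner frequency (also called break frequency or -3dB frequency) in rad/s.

Corner frequency = 1/τ = 1/0.0733 = 13.643 rad/s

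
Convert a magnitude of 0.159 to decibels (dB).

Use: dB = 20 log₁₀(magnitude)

dB = 20 log₁₀(0.159) = -16.0 dB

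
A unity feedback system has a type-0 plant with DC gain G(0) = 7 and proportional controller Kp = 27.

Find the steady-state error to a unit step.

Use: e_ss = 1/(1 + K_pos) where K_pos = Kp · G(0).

K_pos = Kp · G(0) = 27 × 7 = 189. e_ss = 1/(1 + 189) = 0.0053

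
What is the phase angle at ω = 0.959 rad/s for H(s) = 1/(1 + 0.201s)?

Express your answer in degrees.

Phase = -arctan(ωτ) = -arctan(0.959 × 0.201) = -10.9°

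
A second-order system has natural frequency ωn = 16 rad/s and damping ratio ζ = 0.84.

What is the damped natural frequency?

ωd = ωn√(1 - ζ²) = 16√(1 - 0.84²) = 8.68 rad/s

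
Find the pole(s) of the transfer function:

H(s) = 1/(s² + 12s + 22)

Discriminant = 12² - 4×1×22 = 144 - 88 = 56 > 0, so two distinct real poles. Using quadratic formula: s = (-12 ± √56)/(2×1) = (-12 ± √56)/2, with √56 ≈ 7.4833. s₁ ≈ -2.2583, s₂ ≈ -9.7417. Poles: s₁ = -2.2583, s₂ = -9.7417.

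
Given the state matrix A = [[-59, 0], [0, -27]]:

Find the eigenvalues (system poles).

For diagonal matrix, eigenvalues are diagonal entries: λ₁ = -59, λ₂ = -27.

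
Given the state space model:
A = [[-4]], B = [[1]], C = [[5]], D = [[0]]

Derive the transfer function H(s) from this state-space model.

(sI - A)⁻¹ = 1/(s + 4). H(s) = 5 × 1/(s + 4) + 0 = 5/(s + 4).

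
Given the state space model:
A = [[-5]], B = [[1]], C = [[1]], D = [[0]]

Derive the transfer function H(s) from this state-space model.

(sI - A)⁻¹ = 1/(s + 5). H(s) = 1 × 1/(s + 5) + 0 = 1/(s + 5).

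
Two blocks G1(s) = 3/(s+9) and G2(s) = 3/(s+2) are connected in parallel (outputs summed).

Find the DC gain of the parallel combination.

Parallel: G_eq = G1 + G2. DC gain = G1(0) + G2(0) = 3/9 + 3/2 = 0.3333 + 1.5 = 1.8333.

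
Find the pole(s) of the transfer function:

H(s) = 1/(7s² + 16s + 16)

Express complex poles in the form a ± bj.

Discriminant = 16² - 4×7×16 = 256 - 448 = -192 < 0, so the poles are a complex conjugate pair s = (-16 ± j√192)/(2×7). Real part = -16/(2×7) = -16/14 ≈ -1.1429; imaginary part = ±√192/(2×7) ≈ 0.9897. Poles: s = -1.1429 ± 0.9897j.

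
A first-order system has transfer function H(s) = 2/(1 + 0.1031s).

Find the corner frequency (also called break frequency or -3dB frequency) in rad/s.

Corner frequency = 1/τ = 1/0.1031 = 9.699 rad/s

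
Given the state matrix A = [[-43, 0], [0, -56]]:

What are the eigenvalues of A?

For diagonal matrix, eigenvalues are diagonal entries: λ₁ = -43, λ₂ = -56.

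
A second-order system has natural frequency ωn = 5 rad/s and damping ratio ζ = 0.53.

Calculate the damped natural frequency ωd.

ωd = ωn√(1 - ζ²) = 5√(1 - 0.53²) = 4.24 rad/s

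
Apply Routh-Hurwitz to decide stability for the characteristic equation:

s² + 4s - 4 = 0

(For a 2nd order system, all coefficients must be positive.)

Coefficients: 1, 4, -4. c=-4 not positive, so system is unstable.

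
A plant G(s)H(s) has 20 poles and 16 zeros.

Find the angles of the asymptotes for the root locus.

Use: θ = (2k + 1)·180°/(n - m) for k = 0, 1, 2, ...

n - m = 20 - 16 = 4. Angles: θk = (2k + 1)·180°/4 = 45°, 135°, 225°, 315°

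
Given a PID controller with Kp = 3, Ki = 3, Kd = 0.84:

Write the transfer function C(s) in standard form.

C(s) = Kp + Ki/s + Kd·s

Substituting values: C(s) = 3 + 3/s + 0.84s = (0.84s² + 3s + 3)/s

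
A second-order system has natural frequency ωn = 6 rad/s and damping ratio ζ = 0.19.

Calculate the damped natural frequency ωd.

ωd = ωn√(1 - ζ²) = 6√(1 - 0.19²) = 5.89 rad/s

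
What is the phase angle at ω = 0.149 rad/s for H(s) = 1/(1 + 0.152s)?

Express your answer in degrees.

Phase = -arctan(ωτ) = -arctan(0.149 × 0.152) = -1.3°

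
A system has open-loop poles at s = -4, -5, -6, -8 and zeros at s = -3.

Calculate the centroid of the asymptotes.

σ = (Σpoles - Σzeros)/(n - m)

σ = (Σpoles - Σzeros)/(n - m) = (-23 - (-3))/(4 - 1) = -20/3 = -6.67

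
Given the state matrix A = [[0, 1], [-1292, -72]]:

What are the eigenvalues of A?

det(A - λI) = λ² - (-72)λ + 1292 = (λ - (-34))(λ - (-38)). Eigenvalues: -34, -38.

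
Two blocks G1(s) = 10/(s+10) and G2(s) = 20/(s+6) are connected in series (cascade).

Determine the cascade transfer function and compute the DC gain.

Series: multiply transfer functions. G_eq = 10/(s+10) × 20/(s+6) = 200/((s+10)(s+6)). DC gain = 200/(10×6) = 3.3333.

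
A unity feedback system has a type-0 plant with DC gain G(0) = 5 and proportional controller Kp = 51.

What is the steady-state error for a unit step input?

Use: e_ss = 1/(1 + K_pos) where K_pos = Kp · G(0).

K_pos = Kp · G(0) = 51 × 5 = 255. e_ss = 1/(1 + 255) = 0.00390625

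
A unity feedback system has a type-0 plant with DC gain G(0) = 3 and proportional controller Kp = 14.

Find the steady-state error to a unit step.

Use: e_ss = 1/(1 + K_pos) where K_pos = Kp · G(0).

K_pos = Kp · G(0) = 14 × 3 = 42. e_ss = 1/(1 + 42) = 0.0233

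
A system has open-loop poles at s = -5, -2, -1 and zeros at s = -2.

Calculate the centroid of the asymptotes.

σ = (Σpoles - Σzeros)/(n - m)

σ = (Σpoles - Σzeros)/(n - m) = (-8 - (-2))/(3 - 1) = -6/2 = -3.0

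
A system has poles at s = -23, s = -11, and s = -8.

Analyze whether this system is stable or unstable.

All poles are in the left half-plane. System is stable.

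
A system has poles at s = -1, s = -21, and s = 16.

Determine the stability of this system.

Pole(s) at s = 16 are not in the left half-plane. System is unstable.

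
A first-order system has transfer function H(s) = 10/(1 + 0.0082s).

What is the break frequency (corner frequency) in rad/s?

Corner frequency = 1/τ = 1/0.0082 = 121.951 rad/s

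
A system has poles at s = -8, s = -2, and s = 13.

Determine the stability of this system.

Pole(s) at s = 13 are not in the left half-plane. System is unstable.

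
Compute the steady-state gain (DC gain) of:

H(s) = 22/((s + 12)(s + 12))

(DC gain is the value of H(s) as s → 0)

DC gain = H(0) = 22/(12 × 12) = 22/144 = 0.1528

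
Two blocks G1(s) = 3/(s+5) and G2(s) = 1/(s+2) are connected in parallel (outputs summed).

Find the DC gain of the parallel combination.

Parallel: G_eq = G1 + G2. DC gain = G1(0) + G2(0) = 3/5 + 1/2 = 0.6 + 0.5 = 1.1.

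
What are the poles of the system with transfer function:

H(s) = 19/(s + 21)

Pole is where denominator = 0: s + 21 = 0, so s = -21.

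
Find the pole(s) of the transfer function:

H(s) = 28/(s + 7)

Pole is where denominator = 0: s + 7 = 0, so s = -7.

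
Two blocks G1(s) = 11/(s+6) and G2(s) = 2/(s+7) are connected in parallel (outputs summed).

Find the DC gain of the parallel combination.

Parallel: G_eq = G1 + G2. DC gain = G1(0) + G2(0) = 11/6 + 2/7 = 1.8333 + 0.2857 = 2.1190.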